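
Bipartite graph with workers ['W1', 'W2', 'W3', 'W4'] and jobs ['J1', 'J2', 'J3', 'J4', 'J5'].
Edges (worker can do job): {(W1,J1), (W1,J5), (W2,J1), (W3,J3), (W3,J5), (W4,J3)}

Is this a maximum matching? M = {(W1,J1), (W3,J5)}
No, size 2 is not maximum

Proposed matching has size 2.
Maximum matching size for this graph: 3.

This is NOT maximum - can be improved to size 3.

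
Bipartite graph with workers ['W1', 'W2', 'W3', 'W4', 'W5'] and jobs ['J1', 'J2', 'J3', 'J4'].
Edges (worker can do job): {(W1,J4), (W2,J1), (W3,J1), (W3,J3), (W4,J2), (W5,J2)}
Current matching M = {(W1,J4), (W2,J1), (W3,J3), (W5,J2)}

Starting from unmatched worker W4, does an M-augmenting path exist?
No augmenting path from W4

Alternating search from W4 reaches jobs: {J2}.
Every reachable job is already matched in M, and following those matched edges back to workers exposes no further unvisited jobs.
No M-augmenting path from W4 exists.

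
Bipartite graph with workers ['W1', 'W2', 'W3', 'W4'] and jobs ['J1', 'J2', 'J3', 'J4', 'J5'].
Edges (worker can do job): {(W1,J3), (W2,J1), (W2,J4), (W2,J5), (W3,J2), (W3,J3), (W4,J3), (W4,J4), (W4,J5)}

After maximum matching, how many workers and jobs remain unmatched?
Unmatched: 0 workers, 1 jobs

Maximum matching size: 4
Workers: 4 total, 4 matched, 0 unmatched
Jobs: 5 total, 4 matched, 1 unmatched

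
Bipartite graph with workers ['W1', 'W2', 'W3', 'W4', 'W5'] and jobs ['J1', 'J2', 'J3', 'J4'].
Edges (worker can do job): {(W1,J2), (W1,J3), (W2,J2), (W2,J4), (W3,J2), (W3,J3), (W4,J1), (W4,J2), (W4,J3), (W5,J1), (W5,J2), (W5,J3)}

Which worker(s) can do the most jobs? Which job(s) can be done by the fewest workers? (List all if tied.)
Most versatile: W4, W5 (3 jobs); Least covered: J4 (1 workers)

Worker degrees (jobs they can do): W1:2, W2:2, W3:2, W4:3, W5:3
Job degrees (workers who can do it): J1:2, J2:5, J3:4, J4:1

Maximum worker degree is 3, achieved by: W4, W5
Minimum job degree is 1, achieved by: J4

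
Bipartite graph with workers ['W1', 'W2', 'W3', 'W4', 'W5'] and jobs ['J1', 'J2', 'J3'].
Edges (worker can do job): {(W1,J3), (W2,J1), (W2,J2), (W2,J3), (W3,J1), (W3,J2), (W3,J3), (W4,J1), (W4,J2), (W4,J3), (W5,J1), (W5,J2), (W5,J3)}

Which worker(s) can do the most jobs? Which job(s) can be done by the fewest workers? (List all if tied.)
Most versatile: W2, W3, W4, W5 (3 jobs); Least covered: J1, J2 (4 workers)

Worker degrees (jobs they can do): W1:1, W2:3, W3:3, W4:3, W5:3
Job degrees (workers who can do it): J1:4, J2:4, J3:5

Maximum worker degree is 3, achieved by: W2, W3, W4, W5
Minimum job degree is 4, achieved by: J1, J2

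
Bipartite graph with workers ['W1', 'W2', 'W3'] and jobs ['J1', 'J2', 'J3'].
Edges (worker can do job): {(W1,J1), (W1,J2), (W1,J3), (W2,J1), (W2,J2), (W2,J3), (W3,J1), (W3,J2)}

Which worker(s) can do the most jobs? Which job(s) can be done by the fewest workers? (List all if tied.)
Most versatile: W1, W2 (3 jobs); Least covered: J3 (2 workers)

Worker degrees (jobs they can do): W1:3, W2:3, W3:2
Job degrees (workers who can do it): J1:3, J2:3, J3:2

Maximum worker degree is 3, achieved by: W1, W2
Minimum job degree is 2, achieved by: J3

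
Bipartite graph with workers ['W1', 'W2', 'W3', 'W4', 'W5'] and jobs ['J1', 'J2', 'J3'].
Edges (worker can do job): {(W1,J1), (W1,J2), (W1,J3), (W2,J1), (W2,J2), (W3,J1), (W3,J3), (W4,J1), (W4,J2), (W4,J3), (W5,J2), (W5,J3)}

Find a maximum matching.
Matching: {(W3,J3), (W4,J1), (W5,J2)}

Maximum matching (size 3):
  W3 → J3
  W4 → J1
  W5 → J2

Each worker is assigned to at most one job, and each job to at most one worker.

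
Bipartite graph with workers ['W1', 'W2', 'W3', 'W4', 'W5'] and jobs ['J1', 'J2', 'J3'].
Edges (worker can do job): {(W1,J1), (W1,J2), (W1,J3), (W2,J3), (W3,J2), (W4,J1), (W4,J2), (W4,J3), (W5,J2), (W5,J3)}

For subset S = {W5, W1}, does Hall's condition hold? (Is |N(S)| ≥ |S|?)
Yes: |N(S)| = 3, |S| = 2

Subset S = {W5, W1}
Neighbors N(S) = {J1, J2, J3}

|N(S)| = 3, |S| = 2
Hall's condition: |N(S)| ≥ |S| is satisfied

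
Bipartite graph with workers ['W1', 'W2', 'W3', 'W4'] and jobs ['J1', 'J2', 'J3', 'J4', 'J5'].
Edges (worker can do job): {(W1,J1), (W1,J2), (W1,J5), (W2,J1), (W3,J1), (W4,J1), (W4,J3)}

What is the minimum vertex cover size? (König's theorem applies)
Minimum vertex cover size = 3

By König's theorem: in bipartite graphs,
min vertex cover = max matching = 3

Maximum matching has size 3, so minimum vertex cover also has size 3.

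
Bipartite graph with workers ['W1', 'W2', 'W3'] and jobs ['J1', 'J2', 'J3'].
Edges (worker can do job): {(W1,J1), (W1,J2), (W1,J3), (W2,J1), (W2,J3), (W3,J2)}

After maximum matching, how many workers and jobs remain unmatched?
Unmatched: 0 workers, 0 jobs

Maximum matching size: 3
Workers: 3 total, 3 matched, 0 unmatched
Jobs: 3 total, 3 matched, 0 unmatched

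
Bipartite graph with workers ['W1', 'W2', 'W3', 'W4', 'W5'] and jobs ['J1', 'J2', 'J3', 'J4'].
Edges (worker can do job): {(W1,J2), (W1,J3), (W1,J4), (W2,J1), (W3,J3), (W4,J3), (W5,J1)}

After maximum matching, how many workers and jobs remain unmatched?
Unmatched: 2 workers, 1 jobs

Maximum matching size: 3
Workers: 5 total, 3 matched, 2 unmatched
Jobs: 4 total, 3 matched, 1 unmatched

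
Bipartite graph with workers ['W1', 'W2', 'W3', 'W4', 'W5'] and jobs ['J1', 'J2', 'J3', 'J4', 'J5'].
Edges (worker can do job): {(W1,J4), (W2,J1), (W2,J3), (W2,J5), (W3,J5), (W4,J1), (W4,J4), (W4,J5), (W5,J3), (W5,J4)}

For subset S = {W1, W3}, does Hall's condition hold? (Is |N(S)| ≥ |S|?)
Yes: |N(S)| = 2, |S| = 2

Subset S = {W1, W3}
Neighbors N(S) = {J4, J5}

|N(S)| = 2, |S| = 2
Hall's condition: |N(S)| ≥ |S| is satisfied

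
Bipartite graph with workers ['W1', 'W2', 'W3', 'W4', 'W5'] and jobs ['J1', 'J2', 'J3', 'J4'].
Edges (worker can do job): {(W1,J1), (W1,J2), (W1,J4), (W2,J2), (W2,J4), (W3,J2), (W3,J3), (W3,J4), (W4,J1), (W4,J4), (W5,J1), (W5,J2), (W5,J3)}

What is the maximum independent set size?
Maximum independent set = 5

By König's theorem:
- Min vertex cover = Max matching = 4
- Max independent set = Total vertices - Min vertex cover
- Max independent set = 9 - 4 = 5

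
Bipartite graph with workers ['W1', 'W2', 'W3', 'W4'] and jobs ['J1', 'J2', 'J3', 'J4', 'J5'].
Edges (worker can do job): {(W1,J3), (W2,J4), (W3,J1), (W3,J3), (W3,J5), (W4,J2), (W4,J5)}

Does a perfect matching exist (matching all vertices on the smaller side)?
Yes, perfect matching exists (size 4)

Perfect matching: {(W1,J3), (W2,J4), (W3,J5), (W4,J2)}
All 4 vertices on the smaller side are matched.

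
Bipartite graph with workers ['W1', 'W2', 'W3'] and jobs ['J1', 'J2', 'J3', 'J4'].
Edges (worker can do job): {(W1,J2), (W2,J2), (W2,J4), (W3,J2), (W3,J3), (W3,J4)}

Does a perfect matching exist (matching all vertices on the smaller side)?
Yes, perfect matching exists (size 3)

Perfect matching: {(W1,J2), (W2,J4), (W3,J3)}
All 3 vertices on the smaller side are matched.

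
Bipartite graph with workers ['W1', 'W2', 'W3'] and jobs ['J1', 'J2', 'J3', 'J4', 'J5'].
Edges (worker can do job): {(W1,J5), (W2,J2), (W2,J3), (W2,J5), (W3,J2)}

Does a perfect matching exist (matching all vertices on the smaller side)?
Yes, perfect matching exists (size 3)

Perfect matching: {(W1,J5), (W2,J3), (W3,J2)}
All 3 vertices on the smaller side are matched.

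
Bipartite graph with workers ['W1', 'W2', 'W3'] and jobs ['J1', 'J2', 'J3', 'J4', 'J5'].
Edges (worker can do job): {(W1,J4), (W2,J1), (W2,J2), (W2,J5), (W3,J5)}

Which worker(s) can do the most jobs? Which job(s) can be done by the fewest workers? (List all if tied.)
Most versatile: W2 (3 jobs); Least covered: J3 (0 workers)

Worker degrees (jobs they can do): W1:1, W2:3, W3:1
Job degrees (workers who can do it): J1:1, J2:1, J3:0, J4:1, J5:2

Maximum worker degree is 3, achieved by: W2
Minimum job degree is 0, achieved by: J3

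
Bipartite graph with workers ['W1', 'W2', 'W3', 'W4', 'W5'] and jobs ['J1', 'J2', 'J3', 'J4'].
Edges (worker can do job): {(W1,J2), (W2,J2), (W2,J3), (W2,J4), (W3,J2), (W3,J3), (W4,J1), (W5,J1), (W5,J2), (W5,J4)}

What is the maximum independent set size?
Maximum independent set = 5

By König's theorem:
- Min vertex cover = Max matching = 4
- Max independent set = Total vertices - Min vertex cover
- Max independent set = 9 - 4 = 5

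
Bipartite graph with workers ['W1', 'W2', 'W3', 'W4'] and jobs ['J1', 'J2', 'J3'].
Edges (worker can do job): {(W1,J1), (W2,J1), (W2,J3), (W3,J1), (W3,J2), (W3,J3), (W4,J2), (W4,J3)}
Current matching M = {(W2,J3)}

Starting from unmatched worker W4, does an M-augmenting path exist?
Yes: W4 → J2

An M-augmenting path alternates non-matching / matching edges, starting and ending at unmatched vertices.
Path: W4 → J2
(J2 is unmatched in M, so the path is augmenting.)
Flipping edges along this path would increase |M| from 1 to 2.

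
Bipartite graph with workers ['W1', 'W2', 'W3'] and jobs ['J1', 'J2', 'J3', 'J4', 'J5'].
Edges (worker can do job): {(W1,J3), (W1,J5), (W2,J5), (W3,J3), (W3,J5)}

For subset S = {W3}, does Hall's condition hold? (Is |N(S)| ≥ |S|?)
Yes: |N(S)| = 2, |S| = 1

Subset S = {W3}
Neighbors N(S) = {J3, J5}

|N(S)| = 2, |S| = 1
Hall's condition: |N(S)| ≥ |S| is satisfied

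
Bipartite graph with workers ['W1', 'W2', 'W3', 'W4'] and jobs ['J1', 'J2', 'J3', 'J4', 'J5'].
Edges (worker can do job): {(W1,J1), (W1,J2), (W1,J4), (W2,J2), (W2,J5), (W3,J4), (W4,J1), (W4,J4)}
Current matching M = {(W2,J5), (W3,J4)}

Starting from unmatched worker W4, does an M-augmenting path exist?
Yes: W4 → J1

An M-augmenting path alternates non-matching / matching edges, starting and ending at unmatched vertices.
Path: W4 → J1
(J1 is unmatched in M, so the path is augmenting.)
Flipping edges along this path would increase |M| from 2 to 3.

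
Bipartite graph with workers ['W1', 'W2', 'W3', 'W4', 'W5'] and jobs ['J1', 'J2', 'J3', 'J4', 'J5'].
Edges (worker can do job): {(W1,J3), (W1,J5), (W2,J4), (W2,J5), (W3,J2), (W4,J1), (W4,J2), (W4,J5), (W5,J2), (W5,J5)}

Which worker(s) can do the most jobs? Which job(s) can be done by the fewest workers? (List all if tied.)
Most versatile: W4 (3 jobs); Least covered: J1, J3, J4 (1 workers)

Worker degrees (jobs they can do): W1:2, W2:2, W3:1, W4:3, W5:2
Job degrees (workers who can do it): J1:1, J2:3, J3:1, J4:1, J5:4

Maximum worker degree is 3, achieved by: W4
Minimum job degree is 1, achieved by: J1, J3, J4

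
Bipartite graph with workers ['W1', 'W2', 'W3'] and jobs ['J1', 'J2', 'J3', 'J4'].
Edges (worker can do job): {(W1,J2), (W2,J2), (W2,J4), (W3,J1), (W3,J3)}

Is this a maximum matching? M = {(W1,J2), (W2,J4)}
No, size 2 is not maximum

Proposed matching has size 2.
Maximum matching size for this graph: 3.

This is NOT maximum - can be improved to size 3.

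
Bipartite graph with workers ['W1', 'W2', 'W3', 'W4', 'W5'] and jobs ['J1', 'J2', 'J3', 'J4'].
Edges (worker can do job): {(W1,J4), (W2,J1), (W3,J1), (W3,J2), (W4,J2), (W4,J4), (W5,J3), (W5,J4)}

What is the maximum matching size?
Maximum matching size = 4

Maximum matching: {(W2,J1), (W3,J2), (W4,J4), (W5,J3)}
Size: 4

This assigns 4 workers to 4 distinct jobs.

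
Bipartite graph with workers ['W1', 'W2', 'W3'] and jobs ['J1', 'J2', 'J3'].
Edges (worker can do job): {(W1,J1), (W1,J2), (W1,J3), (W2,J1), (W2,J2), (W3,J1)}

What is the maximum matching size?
Maximum matching size = 3

Maximum matching: {(W1,J3), (W2,J2), (W3,J1)}
Size: 3

This assigns 3 workers to 3 distinct jobs.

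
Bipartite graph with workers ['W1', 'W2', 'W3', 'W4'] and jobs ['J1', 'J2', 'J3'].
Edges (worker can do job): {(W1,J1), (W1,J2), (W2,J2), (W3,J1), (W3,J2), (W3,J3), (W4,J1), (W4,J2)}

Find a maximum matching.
Matching: {(W1,J2), (W3,J3), (W4,J1)}

Maximum matching (size 3):
  W1 → J2
  W3 → J3
  W4 → J1

Each worker is assigned to at most one job, and each job to at most one worker.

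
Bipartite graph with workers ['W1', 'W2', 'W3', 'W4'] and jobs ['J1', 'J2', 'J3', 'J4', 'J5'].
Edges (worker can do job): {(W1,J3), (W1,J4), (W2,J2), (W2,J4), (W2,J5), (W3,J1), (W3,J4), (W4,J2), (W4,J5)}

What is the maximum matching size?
Maximum matching size = 4

Maximum matching: {(W1,J4), (W2,J2), (W3,J1), (W4,J5)}
Size: 4

This assigns 4 workers to 4 distinct jobs.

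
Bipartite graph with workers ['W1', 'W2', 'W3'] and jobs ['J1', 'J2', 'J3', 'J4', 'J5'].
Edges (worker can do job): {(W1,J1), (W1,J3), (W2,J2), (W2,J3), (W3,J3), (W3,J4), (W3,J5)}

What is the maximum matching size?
Maximum matching size = 3

Maximum matching: {(W1,J3), (W2,J2), (W3,J5)}
Size: 3

This assigns 3 workers to 3 distinct jobs.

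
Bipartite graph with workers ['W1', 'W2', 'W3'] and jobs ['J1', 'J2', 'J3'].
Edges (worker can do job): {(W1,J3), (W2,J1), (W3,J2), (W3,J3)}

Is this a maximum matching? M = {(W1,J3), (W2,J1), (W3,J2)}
Yes, size 3 is maximum

Proposed matching has size 3.
Maximum matching size for this graph: 3.

This is a maximum matching.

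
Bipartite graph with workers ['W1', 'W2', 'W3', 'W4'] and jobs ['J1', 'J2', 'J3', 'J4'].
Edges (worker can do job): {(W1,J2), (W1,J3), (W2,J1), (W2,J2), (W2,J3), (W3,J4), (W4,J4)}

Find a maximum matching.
Matching: {(W1,J3), (W2,J2), (W4,J4)}

Maximum matching (size 3):
  W1 → J3
  W2 → J2
  W4 → J4

Each worker is assigned to at most one job, and each job to at most one worker.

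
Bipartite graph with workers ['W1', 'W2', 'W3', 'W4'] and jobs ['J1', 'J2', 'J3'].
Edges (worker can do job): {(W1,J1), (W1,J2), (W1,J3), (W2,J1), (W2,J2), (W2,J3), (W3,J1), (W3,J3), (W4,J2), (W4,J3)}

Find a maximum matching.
Matching: {(W1,J1), (W3,J3), (W4,J2)}

Maximum matching (size 3):
  W1 → J1
  W3 → J3
  W4 → J2

Each worker is assigned to at most one job, and each job to at most one worker.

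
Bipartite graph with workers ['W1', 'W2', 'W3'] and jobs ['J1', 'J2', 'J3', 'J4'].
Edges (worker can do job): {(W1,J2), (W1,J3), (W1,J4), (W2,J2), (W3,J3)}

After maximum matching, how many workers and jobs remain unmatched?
Unmatched: 0 workers, 1 jobs

Maximum matching size: 3
Workers: 3 total, 3 matched, 0 unmatched
Jobs: 4 total, 3 matched, 1 unmatched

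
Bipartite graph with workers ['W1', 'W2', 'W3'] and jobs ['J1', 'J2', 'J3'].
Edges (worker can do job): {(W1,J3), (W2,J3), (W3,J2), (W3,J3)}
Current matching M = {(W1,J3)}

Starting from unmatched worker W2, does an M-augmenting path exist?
No augmenting path from W2

Alternating search from W2 reaches jobs: {J3}.
Every reachable job is already matched in M, and following those matched edges back to workers exposes no further unvisited jobs.
No M-augmenting path from W2 exists.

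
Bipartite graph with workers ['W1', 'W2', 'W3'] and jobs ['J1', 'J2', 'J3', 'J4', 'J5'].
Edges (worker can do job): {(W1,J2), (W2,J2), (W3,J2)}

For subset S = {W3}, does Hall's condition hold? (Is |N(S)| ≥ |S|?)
Yes: |N(S)| = 1, |S| = 1

Subset S = {W3}
Neighbors N(S) = {J2}

|N(S)| = 1, |S| = 1
Hall's condition: |N(S)| ≥ |S| is satisfied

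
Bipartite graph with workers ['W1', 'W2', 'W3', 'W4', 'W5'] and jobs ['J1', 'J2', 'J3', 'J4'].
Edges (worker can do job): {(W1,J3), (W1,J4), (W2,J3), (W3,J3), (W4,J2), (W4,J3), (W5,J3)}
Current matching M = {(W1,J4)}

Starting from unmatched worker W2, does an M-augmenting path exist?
Yes: W2 → J3

An M-augmenting path alternates non-matching / matching edges, starting and ending at unmatched vertices.
Path: W2 → J3
(J3 is unmatched in M, so the path is augmenting.)
Flipping edges along this path would increase |M| from 1 to 2.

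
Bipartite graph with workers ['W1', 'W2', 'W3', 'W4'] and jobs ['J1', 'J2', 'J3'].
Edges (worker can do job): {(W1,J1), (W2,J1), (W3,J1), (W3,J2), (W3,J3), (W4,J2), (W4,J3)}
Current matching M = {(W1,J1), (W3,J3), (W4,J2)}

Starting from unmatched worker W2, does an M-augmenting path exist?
No augmenting path from W2

Alternating search from W2 reaches jobs: {J1}.
Every reachable job is already matched in M, and following those matched edges back to workers exposes no further unvisited jobs.
No M-augmenting path from W2 exists.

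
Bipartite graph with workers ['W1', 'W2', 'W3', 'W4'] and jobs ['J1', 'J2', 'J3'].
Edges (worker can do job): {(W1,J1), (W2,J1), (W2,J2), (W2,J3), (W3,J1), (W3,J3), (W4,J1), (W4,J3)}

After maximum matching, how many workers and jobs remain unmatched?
Unmatched: 1 workers, 0 jobs

Maximum matching size: 3
Workers: 4 total, 3 matched, 1 unmatched
Jobs: 3 total, 3 matched, 0 unmatched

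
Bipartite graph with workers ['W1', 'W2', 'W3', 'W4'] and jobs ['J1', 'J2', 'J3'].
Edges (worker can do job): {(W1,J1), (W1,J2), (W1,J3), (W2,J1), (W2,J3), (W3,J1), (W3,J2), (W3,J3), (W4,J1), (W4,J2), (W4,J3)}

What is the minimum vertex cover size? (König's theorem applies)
Minimum vertex cover size = 3

By König's theorem: in bipartite graphs,
min vertex cover = max matching = 3

Maximum matching has size 3, so minimum vertex cover also has size 3.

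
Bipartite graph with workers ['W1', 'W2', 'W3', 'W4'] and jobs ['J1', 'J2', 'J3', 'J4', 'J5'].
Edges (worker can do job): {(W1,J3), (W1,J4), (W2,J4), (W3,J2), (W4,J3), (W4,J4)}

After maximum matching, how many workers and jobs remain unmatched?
Unmatched: 1 workers, 2 jobs

Maximum matching size: 3
Workers: 4 total, 3 matched, 1 unmatched
Jobs: 5 total, 3 matched, 2 unmatched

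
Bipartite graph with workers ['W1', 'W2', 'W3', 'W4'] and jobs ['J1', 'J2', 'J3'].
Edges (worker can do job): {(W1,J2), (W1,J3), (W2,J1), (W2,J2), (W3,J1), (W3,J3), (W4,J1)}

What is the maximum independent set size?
Maximum independent set = 4

By König's theorem:
- Min vertex cover = Max matching = 3
- Max independent set = Total vertices - Min vertex cover
- Max independent set = 7 - 3 = 4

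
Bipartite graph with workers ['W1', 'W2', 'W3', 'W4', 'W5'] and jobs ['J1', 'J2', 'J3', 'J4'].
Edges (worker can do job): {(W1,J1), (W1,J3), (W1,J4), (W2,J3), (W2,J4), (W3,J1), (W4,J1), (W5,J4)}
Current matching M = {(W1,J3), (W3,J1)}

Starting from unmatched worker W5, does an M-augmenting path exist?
Yes: W5 → J4

An M-augmenting path alternates non-matching / matching edges, starting and ending at unmatched vertices.
Path: W5 → J4
(J4 is unmatched in M, so the path is augmenting.)
Flipping edges along this path would increase |M| from 2 to 3.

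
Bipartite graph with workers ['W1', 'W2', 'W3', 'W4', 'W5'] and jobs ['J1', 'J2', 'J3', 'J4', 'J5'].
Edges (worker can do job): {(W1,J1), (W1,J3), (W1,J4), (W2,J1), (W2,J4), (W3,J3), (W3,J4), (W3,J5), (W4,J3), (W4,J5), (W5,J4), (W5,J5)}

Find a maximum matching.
Matching: {(W1,J1), (W3,J5), (W4,J3), (W5,J4)}

Maximum matching (size 4):
  W1 → J1
  W3 → J5
  W4 → J3
  W5 → J4

Each worker is assigned to at most one job, and each job to at most one worker.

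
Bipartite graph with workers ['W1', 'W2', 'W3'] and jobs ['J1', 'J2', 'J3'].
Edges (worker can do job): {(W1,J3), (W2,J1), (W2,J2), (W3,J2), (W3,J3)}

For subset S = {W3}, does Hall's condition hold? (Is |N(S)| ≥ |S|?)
Yes: |N(S)| = 2, |S| = 1

Subset S = {W3}
Neighbors N(S) = {J2, J3}

|N(S)| = 2, |S| = 1
Hall's condition: |N(S)| ≥ |S| is satisfied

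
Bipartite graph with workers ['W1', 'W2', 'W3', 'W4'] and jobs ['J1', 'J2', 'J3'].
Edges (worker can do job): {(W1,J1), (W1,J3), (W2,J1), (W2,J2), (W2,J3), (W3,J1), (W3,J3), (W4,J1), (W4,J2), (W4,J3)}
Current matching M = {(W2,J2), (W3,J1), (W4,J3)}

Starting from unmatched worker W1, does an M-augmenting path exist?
No augmenting path from W1

Alternating search from W1 reaches jobs: {J1, J2, J3}.
Every reachable job is already matched in M, and following those matched edges back to workers exposes no further unvisited jobs.
No M-augmenting path from W1 exists.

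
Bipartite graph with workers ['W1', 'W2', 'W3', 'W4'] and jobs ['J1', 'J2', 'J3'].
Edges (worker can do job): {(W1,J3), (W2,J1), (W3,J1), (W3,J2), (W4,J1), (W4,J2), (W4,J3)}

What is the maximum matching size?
Maximum matching size = 3

Maximum matching: {(W1,J3), (W3,J1), (W4,J2)}
Size: 3

This assigns 3 workers to 3 distinct jobs.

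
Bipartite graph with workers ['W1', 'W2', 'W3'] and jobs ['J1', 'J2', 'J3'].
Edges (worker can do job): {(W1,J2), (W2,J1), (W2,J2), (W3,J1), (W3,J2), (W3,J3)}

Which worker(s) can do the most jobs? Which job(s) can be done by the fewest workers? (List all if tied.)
Most versatile: W3 (3 jobs); Least covered: J3 (1 workers)

Worker degrees (jobs they can do): W1:1, W2:2, W3:3
Job degrees (workers who can do it): J1:2, J2:3, J3:1

Maximum worker degree is 3, achieved by: W3
Minimum job degree is 1, achieved by: J3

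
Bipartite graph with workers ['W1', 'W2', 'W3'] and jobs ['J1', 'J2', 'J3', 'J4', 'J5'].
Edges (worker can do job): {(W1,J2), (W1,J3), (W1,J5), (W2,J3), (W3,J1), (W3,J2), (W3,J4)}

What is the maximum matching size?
Maximum matching size = 3

Maximum matching: {(W1,J2), (W2,J3), (W3,J4)}
Size: 3

This assigns 3 workers to 3 distinct jobs.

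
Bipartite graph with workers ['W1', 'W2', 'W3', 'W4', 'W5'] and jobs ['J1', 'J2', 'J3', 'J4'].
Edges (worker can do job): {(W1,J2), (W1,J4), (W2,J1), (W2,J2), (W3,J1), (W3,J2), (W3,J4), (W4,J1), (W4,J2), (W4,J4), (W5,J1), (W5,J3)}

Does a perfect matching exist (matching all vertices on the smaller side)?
Yes, perfect matching exists (size 4)

Perfect matching: {(W2,J1), (W3,J4), (W4,J2), (W5,J3)}
All 4 vertices on the smaller side are matched.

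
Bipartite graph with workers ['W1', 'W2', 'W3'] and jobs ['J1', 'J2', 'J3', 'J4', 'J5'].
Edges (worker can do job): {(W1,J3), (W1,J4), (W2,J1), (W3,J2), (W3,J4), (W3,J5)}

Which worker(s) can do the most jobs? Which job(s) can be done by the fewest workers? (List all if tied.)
Most versatile: W3 (3 jobs); Least covered: J1, J2, J3, J5 (1 workers)

Worker degrees (jobs they can do): W1:2, W2:1, W3:3
Job degrees (workers who can do it): J1:1, J2:1, J3:1, J4:2, J5:1

Maximum worker degree is 3, achieved by: W3
Minimum job degree is 1, achieved by: J1, J2, J3, J5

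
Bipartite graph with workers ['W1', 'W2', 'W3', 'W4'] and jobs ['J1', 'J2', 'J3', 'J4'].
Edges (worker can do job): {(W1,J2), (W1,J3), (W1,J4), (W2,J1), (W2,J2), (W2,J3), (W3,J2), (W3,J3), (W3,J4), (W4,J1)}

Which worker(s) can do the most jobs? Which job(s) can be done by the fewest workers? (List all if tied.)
Most versatile: W1, W2, W3 (3 jobs); Least covered: J1, J4 (2 workers)

Worker degrees (jobs they can do): W1:3, W2:3, W3:3, W4:1
Job degrees (workers who can do it): J1:2, J2:3, J3:3, J4:2

Maximum worker degree is 3, achieved by: W1, W2, W3
Minimum job degree is 2, achieved by: J1, J4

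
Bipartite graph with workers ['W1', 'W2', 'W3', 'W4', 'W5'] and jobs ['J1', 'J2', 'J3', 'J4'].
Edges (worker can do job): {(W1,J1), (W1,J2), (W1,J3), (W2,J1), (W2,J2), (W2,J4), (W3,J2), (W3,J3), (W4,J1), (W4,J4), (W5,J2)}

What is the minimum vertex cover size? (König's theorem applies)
Minimum vertex cover size = 4

By König's theorem: in bipartite graphs,
min vertex cover = max matching = 4

Maximum matching has size 4, so minimum vertex cover also has size 4.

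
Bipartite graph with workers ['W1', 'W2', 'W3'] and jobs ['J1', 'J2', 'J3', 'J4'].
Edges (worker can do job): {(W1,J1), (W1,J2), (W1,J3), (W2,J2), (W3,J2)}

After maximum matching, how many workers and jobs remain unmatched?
Unmatched: 1 workers, 2 jobs

Maximum matching size: 2
Workers: 3 total, 2 matched, 1 unmatched
Jobs: 4 total, 2 matched, 2 unmatched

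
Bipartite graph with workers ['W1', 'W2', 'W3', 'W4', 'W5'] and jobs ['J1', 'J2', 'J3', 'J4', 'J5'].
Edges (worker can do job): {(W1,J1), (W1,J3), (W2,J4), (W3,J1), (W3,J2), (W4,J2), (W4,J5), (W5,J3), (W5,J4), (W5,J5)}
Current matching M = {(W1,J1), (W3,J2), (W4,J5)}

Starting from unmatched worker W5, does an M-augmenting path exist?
Yes: W5 → J3

An M-augmenting path alternates non-matching / matching edges, starting and ending at unmatched vertices.
Path: W5 → J3
(J3 is unmatched in M, so the path is augmenting.)
Flipping edges along this path would increase |M| from 3 to 4.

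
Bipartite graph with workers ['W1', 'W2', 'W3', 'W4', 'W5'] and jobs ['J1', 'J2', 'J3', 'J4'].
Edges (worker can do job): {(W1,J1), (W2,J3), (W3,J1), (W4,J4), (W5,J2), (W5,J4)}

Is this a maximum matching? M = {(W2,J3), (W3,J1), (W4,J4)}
No, size 3 is not maximum

Proposed matching has size 3.
Maximum matching size for this graph: 4.

This is NOT maximum - can be improved to size 4.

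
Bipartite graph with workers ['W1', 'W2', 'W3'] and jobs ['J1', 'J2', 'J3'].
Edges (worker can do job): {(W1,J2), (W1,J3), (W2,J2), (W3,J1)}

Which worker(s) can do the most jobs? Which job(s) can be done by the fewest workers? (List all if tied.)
Most versatile: W1 (2 jobs); Least covered: J1, J3 (1 workers)

Worker degrees (jobs they can do): W1:2, W2:1, W3:1
Job degrees (workers who can do it): J1:1, J2:2, J3:1

Maximum worker degree is 2, achieved by: W1
Minimum job degree is 1, achieved by: J1, J3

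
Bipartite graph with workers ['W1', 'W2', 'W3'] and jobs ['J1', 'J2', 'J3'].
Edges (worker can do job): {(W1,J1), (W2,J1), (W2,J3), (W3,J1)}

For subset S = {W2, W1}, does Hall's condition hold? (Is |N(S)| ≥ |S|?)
Yes: |N(S)| = 2, |S| = 2

Subset S = {W2, W1}
Neighbors N(S) = {J1, J3}

|N(S)| = 2, |S| = 2
Hall's condition: |N(S)| ≥ |S| is satisfied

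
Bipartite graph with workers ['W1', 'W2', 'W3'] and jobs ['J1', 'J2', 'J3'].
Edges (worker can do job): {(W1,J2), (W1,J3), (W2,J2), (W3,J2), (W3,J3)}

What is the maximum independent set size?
Maximum independent set = 4

By König's theorem:
- Min vertex cover = Max matching = 2
- Max independent set = Total vertices - Min vertex cover
- Max independent set = 6 - 2 = 4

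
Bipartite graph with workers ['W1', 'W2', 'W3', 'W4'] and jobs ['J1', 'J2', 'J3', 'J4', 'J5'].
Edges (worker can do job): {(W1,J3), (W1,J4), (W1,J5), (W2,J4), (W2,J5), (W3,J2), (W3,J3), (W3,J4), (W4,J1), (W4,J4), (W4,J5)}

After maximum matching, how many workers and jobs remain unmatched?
Unmatched: 0 workers, 1 jobs

Maximum matching size: 4
Workers: 4 total, 4 matched, 0 unmatched
Jobs: 5 total, 4 matched, 1 unmatched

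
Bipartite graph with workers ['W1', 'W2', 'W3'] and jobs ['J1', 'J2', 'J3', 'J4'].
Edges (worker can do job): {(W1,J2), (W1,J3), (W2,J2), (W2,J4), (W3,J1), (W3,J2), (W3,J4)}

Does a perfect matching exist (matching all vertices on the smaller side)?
Yes, perfect matching exists (size 3)

Perfect matching: {(W1,J2), (W2,J4), (W3,J1)}
All 3 vertices on the smaller side are matched.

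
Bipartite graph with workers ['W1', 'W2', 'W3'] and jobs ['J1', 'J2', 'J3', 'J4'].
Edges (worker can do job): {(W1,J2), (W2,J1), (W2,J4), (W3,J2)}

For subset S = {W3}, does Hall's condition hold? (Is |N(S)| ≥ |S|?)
Yes: |N(S)| = 1, |S| = 1

Subset S = {W3}
Neighbors N(S) = {J2}

|N(S)| = 1, |S| = 1
Hall's condition: |N(S)| ≥ |S| is satisfied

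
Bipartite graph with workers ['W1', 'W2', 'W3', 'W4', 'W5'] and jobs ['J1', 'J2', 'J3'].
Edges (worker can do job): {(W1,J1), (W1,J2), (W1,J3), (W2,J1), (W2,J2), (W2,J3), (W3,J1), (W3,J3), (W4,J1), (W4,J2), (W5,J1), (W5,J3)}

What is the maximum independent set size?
Maximum independent set = 5

By König's theorem:
- Min vertex cover = Max matching = 3
- Max independent set = Total vertices - Min vertex cover
- Max independent set = 8 - 3 = 5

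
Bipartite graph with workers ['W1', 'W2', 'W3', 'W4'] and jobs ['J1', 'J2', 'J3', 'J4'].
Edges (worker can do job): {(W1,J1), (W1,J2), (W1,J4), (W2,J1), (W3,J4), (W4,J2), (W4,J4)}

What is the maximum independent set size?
Maximum independent set = 5

By König's theorem:
- Min vertex cover = Max matching = 3
- Max independent set = Total vertices - Min vertex cover
- Max independent set = 8 - 3 = 5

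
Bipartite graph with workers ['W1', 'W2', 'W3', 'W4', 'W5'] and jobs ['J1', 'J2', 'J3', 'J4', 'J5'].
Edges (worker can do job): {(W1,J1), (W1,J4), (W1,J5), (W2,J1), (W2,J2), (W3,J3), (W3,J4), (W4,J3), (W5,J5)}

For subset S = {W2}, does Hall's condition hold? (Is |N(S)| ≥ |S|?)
Yes: |N(S)| = 2, |S| = 1

Subset S = {W2}
Neighbors N(S) = {J1, J2}

|N(S)| = 2, |S| = 1
Hall's condition: |N(S)| ≥ |S| is satisfied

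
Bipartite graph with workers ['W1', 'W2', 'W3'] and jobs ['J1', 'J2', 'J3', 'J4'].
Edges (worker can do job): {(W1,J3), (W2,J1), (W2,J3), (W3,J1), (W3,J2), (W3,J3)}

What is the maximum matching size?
Maximum matching size = 3

Maximum matching: {(W1,J3), (W2,J1), (W3,J2)}
Size: 3

This assigns 3 workers to 3 distinct jobs.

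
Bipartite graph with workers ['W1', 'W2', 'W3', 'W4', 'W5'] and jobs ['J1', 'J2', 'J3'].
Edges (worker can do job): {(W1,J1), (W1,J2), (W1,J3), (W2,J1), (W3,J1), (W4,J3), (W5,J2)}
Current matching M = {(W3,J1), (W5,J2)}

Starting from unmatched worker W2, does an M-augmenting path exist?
No augmenting path from W2

Alternating search from W2 reaches jobs: {J1}.
Every reachable job is already matched in M, and following those matched edges back to workers exposes no further unvisited jobs.
No M-augmenting path from W2 exists.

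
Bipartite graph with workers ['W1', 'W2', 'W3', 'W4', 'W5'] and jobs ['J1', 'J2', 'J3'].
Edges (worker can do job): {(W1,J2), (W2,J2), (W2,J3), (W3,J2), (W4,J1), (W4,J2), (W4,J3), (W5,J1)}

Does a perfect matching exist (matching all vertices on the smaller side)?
Yes, perfect matching exists (size 3)

Perfect matching: {(W3,J2), (W4,J3), (W5,J1)}
All 3 vertices on the smaller side are matched.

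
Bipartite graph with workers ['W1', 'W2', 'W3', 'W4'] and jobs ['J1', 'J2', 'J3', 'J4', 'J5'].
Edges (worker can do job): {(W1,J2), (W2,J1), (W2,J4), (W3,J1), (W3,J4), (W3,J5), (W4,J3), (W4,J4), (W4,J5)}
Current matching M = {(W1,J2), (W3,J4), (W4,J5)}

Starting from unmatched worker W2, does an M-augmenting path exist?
Yes: W2 → J1

An M-augmenting path alternates non-matching / matching edges, starting and ending at unmatched vertices.
Path: W2 → J1
(J1 is unmatched in M, so the path is augmenting.)
Flipping edges along this path would increase |M| from 3 to 4.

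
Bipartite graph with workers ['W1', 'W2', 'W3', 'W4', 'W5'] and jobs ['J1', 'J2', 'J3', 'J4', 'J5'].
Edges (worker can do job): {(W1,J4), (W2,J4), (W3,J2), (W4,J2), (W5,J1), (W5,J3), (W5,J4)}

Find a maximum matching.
Matching: {(W1,J4), (W3,J2), (W5,J3)}

Maximum matching (size 3):
  W1 → J4
  W3 → J2
  W5 → J3

Each worker is assigned to at most one job, and each job to at most one worker.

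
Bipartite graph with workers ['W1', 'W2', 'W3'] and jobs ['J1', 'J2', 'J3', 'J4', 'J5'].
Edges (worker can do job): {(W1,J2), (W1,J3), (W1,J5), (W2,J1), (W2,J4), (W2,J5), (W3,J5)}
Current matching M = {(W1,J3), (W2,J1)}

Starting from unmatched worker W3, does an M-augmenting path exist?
Yes: W3 → J5

An M-augmenting path alternates non-matching / matching edges, starting and ending at unmatched vertices.
Path: W3 → J5
(J5 is unmatched in M, so the path is augmenting.)
Flipping edges along this path would increase |M| from 2 to 3.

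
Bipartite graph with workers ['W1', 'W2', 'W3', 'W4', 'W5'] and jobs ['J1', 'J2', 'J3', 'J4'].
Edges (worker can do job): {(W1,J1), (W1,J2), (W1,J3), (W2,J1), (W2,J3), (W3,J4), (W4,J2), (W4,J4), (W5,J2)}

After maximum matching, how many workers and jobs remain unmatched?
Unmatched: 1 workers, 0 jobs

Maximum matching size: 4
Workers: 5 total, 4 matched, 1 unmatched
Jobs: 4 total, 4 matched, 0 unmatched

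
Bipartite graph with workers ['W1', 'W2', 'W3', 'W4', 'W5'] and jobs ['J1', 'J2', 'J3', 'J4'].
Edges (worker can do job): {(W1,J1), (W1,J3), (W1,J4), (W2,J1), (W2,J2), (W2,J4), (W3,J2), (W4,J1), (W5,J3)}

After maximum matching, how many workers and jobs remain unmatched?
Unmatched: 1 workers, 0 jobs

Maximum matching size: 4
Workers: 5 total, 4 matched, 1 unmatched
Jobs: 4 total, 4 matched, 0 unmatched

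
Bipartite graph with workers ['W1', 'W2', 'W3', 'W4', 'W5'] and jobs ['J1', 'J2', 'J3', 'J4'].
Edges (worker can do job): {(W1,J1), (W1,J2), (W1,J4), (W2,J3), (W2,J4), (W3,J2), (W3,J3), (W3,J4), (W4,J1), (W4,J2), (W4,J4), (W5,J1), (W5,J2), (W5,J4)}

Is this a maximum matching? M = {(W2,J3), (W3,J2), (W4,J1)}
No, size 3 is not maximum

Proposed matching has size 3.
Maximum matching size for this graph: 4.

This is NOT maximum - can be improved to size 4.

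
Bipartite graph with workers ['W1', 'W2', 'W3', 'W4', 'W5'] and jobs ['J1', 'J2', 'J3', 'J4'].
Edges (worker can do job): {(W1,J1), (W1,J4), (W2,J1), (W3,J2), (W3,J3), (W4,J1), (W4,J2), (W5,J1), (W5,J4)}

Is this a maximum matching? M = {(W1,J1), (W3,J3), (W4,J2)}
No, size 3 is not maximum

Proposed matching has size 3.
Maximum matching size for this graph: 4.

This is NOT maximum - can be improved to size 4.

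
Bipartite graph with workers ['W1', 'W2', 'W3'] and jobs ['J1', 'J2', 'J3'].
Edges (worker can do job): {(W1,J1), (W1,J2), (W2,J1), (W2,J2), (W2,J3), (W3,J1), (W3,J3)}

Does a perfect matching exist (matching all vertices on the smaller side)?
Yes, perfect matching exists (size 3)

Perfect matching: {(W1,J2), (W2,J1), (W3,J3)}
All 3 vertices on the smaller side are matched.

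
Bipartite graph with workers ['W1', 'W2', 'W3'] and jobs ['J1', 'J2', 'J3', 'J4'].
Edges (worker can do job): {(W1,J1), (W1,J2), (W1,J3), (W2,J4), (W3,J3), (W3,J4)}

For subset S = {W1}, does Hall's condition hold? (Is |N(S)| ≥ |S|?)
Yes: |N(S)| = 3, |S| = 1

Subset S = {W1}
Neighbors N(S) = {J1, J2, J3}

|N(S)| = 3, |S| = 1
Hall's condition: |N(S)| ≥ |S| is satisfied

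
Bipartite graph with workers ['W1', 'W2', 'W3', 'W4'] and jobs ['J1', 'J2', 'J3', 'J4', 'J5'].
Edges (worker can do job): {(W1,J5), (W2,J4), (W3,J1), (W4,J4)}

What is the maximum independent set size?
Maximum independent set = 6

By König's theorem:
- Min vertex cover = Max matching = 3
- Max independent set = Total vertices - Min vertex cover
- Max independent set = 9 - 3 = 6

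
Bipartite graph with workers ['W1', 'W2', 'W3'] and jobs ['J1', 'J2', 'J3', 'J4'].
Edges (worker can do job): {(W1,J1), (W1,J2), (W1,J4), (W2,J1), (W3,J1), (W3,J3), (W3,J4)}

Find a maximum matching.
Matching: {(W1,J2), (W2,J1), (W3,J3)}

Maximum matching (size 3):
  W1 → J2
  W2 → J1
  W3 → J3

Each worker is assigned to at most one job, and each job to at most one worker.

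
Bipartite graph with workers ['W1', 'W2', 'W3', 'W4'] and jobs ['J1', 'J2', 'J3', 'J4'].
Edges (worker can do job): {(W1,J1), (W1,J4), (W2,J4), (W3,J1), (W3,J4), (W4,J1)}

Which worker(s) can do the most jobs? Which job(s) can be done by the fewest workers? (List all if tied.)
Most versatile: W1, W3 (2 jobs); Least covered: J2, J3 (0 workers)

Worker degrees (jobs they can do): W1:2, W2:1, W3:2, W4:1
Job degrees (workers who can do it): J1:3, J2:0, J3:0, J4:3

Maximum worker degree is 2, achieved by: W1, W3
Minimum job degree is 0, achieved by: J2, J3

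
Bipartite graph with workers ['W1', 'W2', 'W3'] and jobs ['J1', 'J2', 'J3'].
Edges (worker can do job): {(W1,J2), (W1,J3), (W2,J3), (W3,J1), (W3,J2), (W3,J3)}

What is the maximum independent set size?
Maximum independent set = 3

By König's theorem:
- Min vertex cover = Max matching = 3
- Max independent set = Total vertices - Min vertex cover
- Max independent set = 6 - 3 = 3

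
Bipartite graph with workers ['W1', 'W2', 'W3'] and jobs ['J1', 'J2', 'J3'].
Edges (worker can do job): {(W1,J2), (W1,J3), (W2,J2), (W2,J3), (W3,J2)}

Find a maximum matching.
Matching: {(W1,J3), (W3,J2)}

Maximum matching (size 2):
  W1 → J3
  W3 → J2

Each worker is assigned to at most one job, and each job to at most one worker.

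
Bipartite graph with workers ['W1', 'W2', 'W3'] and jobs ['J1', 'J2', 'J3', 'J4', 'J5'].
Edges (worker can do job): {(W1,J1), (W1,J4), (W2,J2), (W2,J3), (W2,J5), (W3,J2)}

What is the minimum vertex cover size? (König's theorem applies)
Minimum vertex cover size = 3

By König's theorem: in bipartite graphs,
min vertex cover = max matching = 3

Maximum matching has size 3, so minimum vertex cover also has size 3.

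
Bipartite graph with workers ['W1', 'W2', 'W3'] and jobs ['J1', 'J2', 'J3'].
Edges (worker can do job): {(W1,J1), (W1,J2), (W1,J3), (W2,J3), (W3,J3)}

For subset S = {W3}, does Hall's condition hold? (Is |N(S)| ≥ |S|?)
Yes: |N(S)| = 1, |S| = 1

Subset S = {W3}
Neighbors N(S) = {J3}

|N(S)| = 1, |S| = 1
Hall's condition: |N(S)| ≥ |S| is satisfied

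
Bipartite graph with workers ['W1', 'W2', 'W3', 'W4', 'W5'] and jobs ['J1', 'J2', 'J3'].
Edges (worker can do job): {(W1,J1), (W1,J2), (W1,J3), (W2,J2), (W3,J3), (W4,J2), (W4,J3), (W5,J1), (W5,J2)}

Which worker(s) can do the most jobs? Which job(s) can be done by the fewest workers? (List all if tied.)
Most versatile: W1 (3 jobs); Least covered: J1 (2 workers)

Worker degrees (jobs they can do): W1:3, W2:1, W3:1, W4:2, W5:2
Job degrees (workers who can do it): J1:2, J2:4, J3:3

Maximum worker degree is 3, achieved by: W1
Minimum job degree is 2, achieved by: J1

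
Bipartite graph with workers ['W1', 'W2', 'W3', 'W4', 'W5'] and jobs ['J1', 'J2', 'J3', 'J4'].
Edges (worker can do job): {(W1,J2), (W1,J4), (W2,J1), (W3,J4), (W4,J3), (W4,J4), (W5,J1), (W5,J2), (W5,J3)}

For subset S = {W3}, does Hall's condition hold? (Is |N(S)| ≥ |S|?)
Yes: |N(S)| = 1, |S| = 1

Subset S = {W3}
Neighbors N(S) = {J4}

|N(S)| = 1, |S| = 1
Hall's condition: |N(S)| ≥ |S| is satisfied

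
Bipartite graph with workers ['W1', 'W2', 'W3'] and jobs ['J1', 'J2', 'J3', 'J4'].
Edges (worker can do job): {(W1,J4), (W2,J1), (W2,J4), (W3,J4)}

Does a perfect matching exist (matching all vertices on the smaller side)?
No, maximum matching has size 2 < 3

Maximum matching has size 2, need 3 for perfect matching.
Unmatched workers: ['W1']
Unmatched jobs: ['J3', 'J2']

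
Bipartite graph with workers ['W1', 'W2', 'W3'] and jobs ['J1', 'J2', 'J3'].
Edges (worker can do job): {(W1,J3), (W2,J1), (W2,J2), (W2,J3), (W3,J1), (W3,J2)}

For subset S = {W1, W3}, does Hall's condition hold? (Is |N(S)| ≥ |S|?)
Yes: |N(S)| = 3, |S| = 2

Subset S = {W1, W3}
Neighbors N(S) = {J1, J2, J3}

|N(S)| = 3, |S| = 2
Hall's condition: |N(S)| ≥ |S| is satisfied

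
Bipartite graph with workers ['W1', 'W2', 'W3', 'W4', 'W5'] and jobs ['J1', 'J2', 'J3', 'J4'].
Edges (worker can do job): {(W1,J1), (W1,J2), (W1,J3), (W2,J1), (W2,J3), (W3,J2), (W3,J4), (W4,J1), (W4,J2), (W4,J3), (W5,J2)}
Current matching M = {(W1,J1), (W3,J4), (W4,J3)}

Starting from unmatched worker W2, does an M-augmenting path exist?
Yes: W2 → J3 → W4 → J1 → W1 → J2

An M-augmenting path alternates non-matching / matching edges, starting and ending at unmatched vertices.
Path: W2 → J3 → W4 → J1 → W1 → J2
(J2 is unmatched in M, so the path is augmenting.)
Flipping edges along this path would increase |M| from 3 to 4.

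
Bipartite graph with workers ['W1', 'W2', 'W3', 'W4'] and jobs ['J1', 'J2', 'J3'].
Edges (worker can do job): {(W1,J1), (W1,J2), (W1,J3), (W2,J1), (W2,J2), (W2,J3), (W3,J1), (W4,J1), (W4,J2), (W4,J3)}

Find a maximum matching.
Matching: {(W1,J3), (W2,J2), (W4,J1)}

Maximum matching (size 3):
  W1 → J3
  W2 → J2
  W4 → J1

Each worker is assigned to at most one job, and each job to at most one worker.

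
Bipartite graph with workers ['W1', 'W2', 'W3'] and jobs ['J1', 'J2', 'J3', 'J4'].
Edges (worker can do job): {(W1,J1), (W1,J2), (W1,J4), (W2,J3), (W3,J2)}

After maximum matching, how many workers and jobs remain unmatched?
Unmatched: 0 workers, 1 jobs

Maximum matching size: 3
Workers: 3 total, 3 matched, 0 unmatched
Jobs: 4 total, 3 matched, 1 unmatched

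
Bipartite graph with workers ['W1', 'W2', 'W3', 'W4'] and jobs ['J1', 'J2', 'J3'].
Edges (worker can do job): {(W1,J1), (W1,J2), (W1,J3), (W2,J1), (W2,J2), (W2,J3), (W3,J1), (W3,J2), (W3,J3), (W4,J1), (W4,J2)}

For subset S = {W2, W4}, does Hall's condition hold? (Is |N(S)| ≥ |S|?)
Yes: |N(S)| = 3, |S| = 2

Subset S = {W2, W4}
Neighbors N(S) = {J1, J2, J3}

|N(S)| = 3, |S| = 2
Hall's condition: |N(S)| ≥ |S| is satisfied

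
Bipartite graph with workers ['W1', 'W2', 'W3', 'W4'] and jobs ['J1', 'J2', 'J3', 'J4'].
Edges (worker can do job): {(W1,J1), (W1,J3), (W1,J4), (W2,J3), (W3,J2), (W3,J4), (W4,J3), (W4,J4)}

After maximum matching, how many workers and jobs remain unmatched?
Unmatched: 0 workers, 0 jobs

Maximum matching size: 4
Workers: 4 total, 4 matched, 0 unmatched
Jobs: 4 total, 4 matched, 0 unmatched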